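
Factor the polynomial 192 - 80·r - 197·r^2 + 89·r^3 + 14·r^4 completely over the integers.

By the rational root theorem, r = -1 is a root, giving the factor (r + 1) and quotient 14·r^3 + 75·r^2 - 272·r + 192.
Continuing, r = 3/2 is a root, giving the factor (2·r - 3) and quotient 7·r^2 + 48·r - 64.
The remaining quadratic factors as (r + 8)(7·r - 8).

(2·r - 3)·(7·r - 8)·(r + 1)·(r + 8)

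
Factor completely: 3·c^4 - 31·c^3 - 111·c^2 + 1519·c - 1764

By the rational root theorem, c = -7 is a root, giving the factor (c + 7) and quotient 3·c^3 - 52·c^2 + 253·c - 252.
Next, c = 9 is a root, giving the factor (c - 9) and quotient 3·c^2 - 25·c + 28.
The remaining quadratic factors as (c - 7)(3·c - 4).

(3·c - 4)·(c + 7)·(c - 7)·(c - 9)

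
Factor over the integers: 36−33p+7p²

Need a pair with product 7·36 = 252 and sum −33: that's −12 and −21.
Split the middle term: 7p²−12p − 21p+36 = p(7p−12) − 3(7p−12).

(7p−12)(p−3)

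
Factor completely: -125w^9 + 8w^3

Factor out w^3 first: what remains is -125w^6 + 8.
Recognize a difference of cubes with the parts 2 and 5w^2.

-w^3(5w^2 - 2)(25w^4 + 10w^2 + 4)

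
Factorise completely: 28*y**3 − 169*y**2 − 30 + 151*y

(4*y − 3)*(7*y − 2)*(y − 5)

By the rational root theorem, y = 2/7 is a root, so (7*y − 2) divides it; the quotient is 4*y**2 − 23*y + 15.
The remaining quadratic factors as (y − 5)(4*y − 3).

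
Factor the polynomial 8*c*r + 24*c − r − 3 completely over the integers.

Group as (8*c*r + 24*c) + (−r − 3) = 8*c*(r + 3) − (r + 3).
Both groups share the factor (r + 3).

(8*c − 1)*(r + 3)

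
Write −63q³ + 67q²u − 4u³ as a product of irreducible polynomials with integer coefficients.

−(7q − 2u)(9q + 2u)(q − u)

Group: 9q(−7q² + 9qu − 2u²) + 2u(−7q² + 9qu − 2u²); both groups contain (−7q² + 9qu − 2u²), so (9q + 2u) is a factor with cofactor −7q² + 9qu − 2u².
The cofactor groups again: −7q² + 9qu − 2u² = −q(7q − 2u) + u(7q − 2u); both groups contain (7q − 2u), giving −(q − u)(7q − 2u).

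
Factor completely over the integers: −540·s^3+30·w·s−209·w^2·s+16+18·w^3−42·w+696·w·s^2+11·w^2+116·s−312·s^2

(9·w−10·s−8)·(w−6·s+2)·(2·w−9·s−1)

Group: 9·w·(2·w^2−21·w·s+3·w+54·s^2−12·s−2) + (−10·s−8)·(2·w^2−21·w·s+3·w+54·s^2−12·s−2); both groups contain (2·w^2−21·w·s+3·w+54·s^2−12·s−2), so (9·w−10·s−8) is a factor with cofactor 2·w^2−21·w·s+3·w+54·s^2−12·s−2.
The cofactor groups again: 2·w^2−21·w·s+3·w+54·s^2−12·s−2 = w·(2·w−9·s−1) + (−6·s+2)·(2·w−9·s−1); both groups contain (2·w−9·s−1), giving (w−6·s+2)·(2·w−9·s−1).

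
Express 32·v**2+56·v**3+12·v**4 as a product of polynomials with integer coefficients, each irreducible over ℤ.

Pull out the common factor 4·v**2, then factor the remaining trinomial.

4·v**2·(3·v+2)·(v+4)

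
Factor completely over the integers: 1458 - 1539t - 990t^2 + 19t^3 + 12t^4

Testing divisors of the constant over divisors of the leading coefficient, t = 9 is a root, so (t - 9) divides it; the quotient is 12t^3 + 127t^2 + 153t - 162.
Next, t = -9 is a root, so (t + 9) is a factor; dividing leaves 12t^2 + 19t - 18.
The remaining quadratic factors as (4t + 9)(3t - 2).

(3t - 2)(4t + 9)(t + 9)(t - 9)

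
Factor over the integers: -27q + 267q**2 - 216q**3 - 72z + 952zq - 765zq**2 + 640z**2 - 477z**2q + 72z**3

(z - 8q + 9)(8z + 3q)(9z + 9q - 1)

Group: 8z(9z**2 - 63zq + 80z - 72q**2 + 89q - 9) + 3q(9z**2 - 63zq + 80z - 72q**2 + 89q - 9); both groups contain (9z**2 - 63zq + 80z - 72q**2 + 89q - 9), so (8z + 3q) is a factor with cofactor 9z**2 - 63zq + 80z - 72q**2 + 89q - 9.
The cofactor groups again: 9z**2 - 63zq + 80z - 72q**2 + 89q - 9 = z(9z + 9q - 1) + (-8q + 9)(9z + 9q - 1); both groups contain (9z + 9q - 1), giving (z - 8q + 9)(9z + 9q - 1).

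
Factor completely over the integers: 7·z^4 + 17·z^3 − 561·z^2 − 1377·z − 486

(7·z + 3)·(z + 2)·(z + 9)·(z − 9)

Trying the rational-root candidates, z = −2 is a root, giving the factor (z + 2) and quotient 7·z^3 + 3·z^2 − 567·z − 243.
Next, z = −9 is a root, so (z + 9) is a factor; dividing leaves 7·z^2 − 60·z − 27.
The remaining quadratic factors as (7·z + 3)(z − 9).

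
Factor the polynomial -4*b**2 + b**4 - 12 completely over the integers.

Substitute u = b**2 to get a quadratic in u, then factor.
b**2 - 6 is irreducible over ℤ (6 is not a perfect square).
b**2 + 2 is irreducible over ℤ (always positive, so no real roots).

(b**2 + 2)*(b**2 - 6)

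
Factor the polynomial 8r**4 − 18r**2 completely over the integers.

Pull out the common factor 2r**2; 4r**2 − 9 is a difference of squares.

2r**2(2r + 3)(2r − 3)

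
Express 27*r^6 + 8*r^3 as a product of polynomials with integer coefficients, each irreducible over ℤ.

Every term has a factor of r^3; factoring it out leaves 27*r^3 + 8.
Recognize a sum of cubes with the parts 3*r and 2.

r^3*(3*r + 2)*(9*r^2 − 6*r + 4)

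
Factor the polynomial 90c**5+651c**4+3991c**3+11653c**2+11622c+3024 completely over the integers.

Testing divisors of the constant over divisors of the leading coefficient, c = −2/5 is a root, so (5c+2) is a factor; dividing leaves 18c**4+123c**3+749c**2+2031c+1512.
Continuing, c = −7/6 is a root, giving the factor (6c+7) and quotient 3c**3+17c**2+105c+216.
Next, c = −8/3 is a root, giving the factor (3c+8) and quotient c**2+3c+27.
The quadratic c**2+3c+27 has discriminant −99 < 0 and is irreducible over ℤ.

(3c+8)(5c+2)(6c+7)(c**2+3c+27)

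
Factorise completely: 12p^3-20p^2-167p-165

Trying the rational-root candidates, p = 5 is a root, so (p-5) divides it; the quotient is 12p^2+40p+33.
The remaining quadratic factors as (6p+11)(2p+3).

(2p+3)(6p+11)(p-5)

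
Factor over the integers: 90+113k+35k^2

Need a pair with product 35·90 = 3150 and sum 113: that's 63 and 50.
Split the middle term: 35k^2+63k + 50k+90 = 7k(5k+9) + 10(5k+9).

(5k+9)(7k+10)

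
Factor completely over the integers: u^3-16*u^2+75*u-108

By the rational root theorem, u = 9 is a root, so (u-9) is a factor; dividing leaves u^2-7*u+12.
The remaining quadratic factors as (u-4)(u-3).

(u-3)*(u-4)*(u-9)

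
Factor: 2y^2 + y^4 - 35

Substitute u = y^2 to get a quadratic in u, then factor.
y^2 - 5 is irreducible over ℤ (5 is not a perfect square).
y^2 + 7 is irreducible over ℤ (always positive, so no real roots).

(y^2 + 7)(y^2 - 5)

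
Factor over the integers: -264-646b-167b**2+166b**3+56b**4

By the rational root theorem, b = -1/2 is a root, so (2b+1) is a factor; dividing leaves 28b**3+69b**2-118b-264.
Then b = -11/4 is a root, so (4b+11) divides it; the quotient is 7b**2-2b-24.
The remaining quadratic factors as (7b+12)(b-2).

(2b+1)(4b+11)(7b+12)(b-2)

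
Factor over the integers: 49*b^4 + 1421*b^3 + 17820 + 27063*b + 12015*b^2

(7*b + 12)*(7*b + 9)*(b + 11)*(b + 15)

Testing divisors of the constant over divisors of the leading coefficient, b = −9/7 is a root, so (7*b + 9) divides it; the quotient is 7*b^3 + 194*b^2 + 1467*b + 1980.
Next, b = −12/7 is a root, so (7*b + 12) is a factor; dividing leaves b^2 + 26*b + 165.
The remaining quadratic factors as (b + 11)(b + 15).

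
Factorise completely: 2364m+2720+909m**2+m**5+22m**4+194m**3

(m+4)(m+5)(m+8)(m**2+5m+17)

By the rational root theorem, m = −5 is a root, so (m+5) is a factor; dividing leaves m**4+17m**3+109m**2+364m+544.
Then m = −8 is a root, giving the factor (m+8) and quotient m**3+9m**2+37m+68.
Then m = −4 is a root, so (m+4) divides it; the quotient is m**2+5m+17.
The quadratic m**2+5m+17 has discriminant −43 < 0 and is irreducible over ℤ.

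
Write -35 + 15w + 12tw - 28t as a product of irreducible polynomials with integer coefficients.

(3w - 7)(4t + 5)

Group as (12tw - 28t) + (15w - 35) = 4t(3w - 7) + 5(3w - 7).
Both groups share the factor (3w - 7).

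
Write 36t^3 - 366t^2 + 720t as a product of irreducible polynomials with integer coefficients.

6t(2t - 15)(3t - 8)

Pull out the common factor 6t, then factor the remaining trinomial.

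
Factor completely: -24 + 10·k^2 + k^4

(k^2 + 12)·(k^2 - 2)

Substitute u = k^2 to get a quadratic in u, then factor.
k^2 + 12 is irreducible over ℤ (always positive, so no real roots).
k^2 - 2 is irreducible over ℤ (2 is not a perfect square).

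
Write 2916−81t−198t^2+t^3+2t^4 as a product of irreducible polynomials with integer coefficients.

Among the possible rational roots, t = −9/2 is a root, so (2t+9) is a factor; dividing leaves t^3−4t^2−81t+324.
Next, t = 4 is a root, so (t−4) is a factor; dividing leaves t^2−81.
The remaining quadratic factors as (t−9)(t+9).

(2t+9)(t+9)(t−4)(t−9)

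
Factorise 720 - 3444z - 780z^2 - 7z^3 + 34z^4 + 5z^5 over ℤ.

Among the possible rational roots, z = 1/5 is a root, so (5z - 1) is a factor; dividing leaves z^4 + 7z^3 - 156z - 720.
Continuing, z = 5 is a root, giving the factor (z - 5) and quotient z^3 + 12z^2 + 60z + 144.
Then z = -6 is a root, giving the factor (z + 6) and quotient z^2 + 6z + 24.
The quadratic z^2 + 6z + 24 has discriminant -60 < 0 and is irreducible over ℤ.

(5z - 1)(z + 6)(z - 5)(z^2 + 6z + 24)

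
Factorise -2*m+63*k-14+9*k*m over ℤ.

(9*k-2)*(m+7)

Group as (9*k*m+63*k) + (-2*m-14) = 9*k*(m+7) - 2*(m+7).
Both groups share the factor (m+7).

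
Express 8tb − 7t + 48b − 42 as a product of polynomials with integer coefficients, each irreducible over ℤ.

Group as (8tb − 7t) + (48b − 42) = t(8b − 7) + 6(8b − 7).
Both groups share the factor (8b − 7).

(8b − 7)(t + 6)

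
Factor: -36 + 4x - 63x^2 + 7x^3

(x - 9)(7x^2 + 4)

Group as (7x^3 + 4x) + (-63x^2 - 36) = x(7x^2 + 4) - 9(7x^2 + 4).
Both groups share the factor (7x^2 + 4).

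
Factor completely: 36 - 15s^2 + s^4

Substitute u = s^2 to get a quadratic in u, then factor.
s^2 - 3 is irreducible over ℤ (3 is not a perfect square).
s^2 - 12 is irreducible over ℤ (12 is not a perfect square).

(s^2 - 12)(s^2 - 3)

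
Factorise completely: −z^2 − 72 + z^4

Substitute u = z^2 to get a quadratic in u, then factor.
z^2 + 8 is irreducible over ℤ (always positive, so no real roots).
z^2 − 9 is a difference of squares.

(z + 3)(z − 3)(z^2 + 8)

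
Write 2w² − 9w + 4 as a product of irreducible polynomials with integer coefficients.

Need a pair with product 2·4 = 8 and sum −9: that's −1 and −8.
Split the middle term: 2w² − w − 8w + 4 = w(2w − 1) − 4(2w − 1).

(2w − 1)(w − 4)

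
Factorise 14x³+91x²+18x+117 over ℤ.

(2x+13)(7x²+9)

Group as (14x³+18x) + (91x²+117) = 2x(7x²+9) + 13(7x²+9).
Both groups share the factor (7x²+9).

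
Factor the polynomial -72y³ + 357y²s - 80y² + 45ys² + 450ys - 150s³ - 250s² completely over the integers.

Group: 8y(-9y² + 39ys - 10y + 30s² + 50s) - 5s(-9y² + 39ys - 10y + 30s² + 50s); both groups contain (-9y² + 39ys - 10y + 30s² + 50s), so (8y - 5s) is a factor with cofactor -9y² + 39ys - 10y + 30s² + 50s.
The cofactor groups again: -9y² + 39ys - 10y + 30s² + 50s = -y(9y + 6s + 10) + 5s(9y + 6s + 10); both groups contain (9y + 6s + 10), giving -(y - 5s)(9y + 6s + 10).

-(8y - 5s)(y - 5s)(9y + 6s + 10)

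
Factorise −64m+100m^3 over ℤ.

Pull out the common factor 4m; 25m^2−16 is a difference of squares.

4m(5m+4)(5m−4)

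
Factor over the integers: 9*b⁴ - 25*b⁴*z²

-b⁴*(5*z + 3)*(5*z - 3)

Factor out b⁴ first: what remains is -25*z² + 9.
Recognize a difference of squares with the parts 3 and 5*z.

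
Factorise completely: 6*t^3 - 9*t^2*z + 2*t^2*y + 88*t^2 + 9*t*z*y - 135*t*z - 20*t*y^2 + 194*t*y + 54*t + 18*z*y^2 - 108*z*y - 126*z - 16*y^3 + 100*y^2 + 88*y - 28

(6*t - 9*z + 8*y - 2)*(t + y + 1)*(t - 2*y + 14)

Group: 6*t*(t^2 - t*y + 15*t - 2*y^2 + 12*y + 14) + (-9*z + 8*y - 2)*(t^2 - t*y + 15*t - 2*y^2 + 12*y + 14); both groups contain (t^2 - t*y + 15*t - 2*y^2 + 12*y + 14), so (6*t - 9*z + 8*y - 2) is a factor with cofactor t^2 - t*y + 15*t - 2*y^2 + 12*y + 14.
The cofactor groups again: t^2 - t*y + 15*t - 2*y^2 + 12*y + 14 = t*(t + y + 1) + (-2*y + 14)*(t + y + 1); both groups contain (t + y + 1), giving (t - 2*y + 14)*(t + y + 1).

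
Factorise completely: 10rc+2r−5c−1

Group as (10rc+2r) + (−5c−1) = 2r(5c+1) − (5c+1).
Both groups share the factor (5c+1).

(2r−1)(5c+1)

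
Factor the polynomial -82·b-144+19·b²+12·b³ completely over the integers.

(3·b-8)·(4·b+9)·(b+2)

By the rational root theorem, b = -2 is a root, so (b+2) is a factor; dividing leaves 12·b²-5·b-72.
The remaining quadratic factors as (3·b-8)(4·b+9).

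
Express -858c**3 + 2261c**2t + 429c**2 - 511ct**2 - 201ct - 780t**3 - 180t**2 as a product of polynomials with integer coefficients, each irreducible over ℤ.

Group: 13c(-66c**2 + 113ct + 33c + 65t**2 + 15t) - 12t(-66c**2 + 113ct + 33c + 65t**2 + 15t); both groups contain (-66c**2 + 113ct + 33c + 65t**2 + 15t), so (13c - 12t) is a factor with cofactor -66c**2 + 113ct + 33c + 65t**2 + 15t.
The cofactor groups again: -66c**2 + 113ct + 33c + 65t**2 + 15t = -6c(11c + 5t) + (13t + 3)(11c + 5t); both groups contain (11c + 5t), giving -(6c - 13t - 3)(11c + 5t).

-(11c + 5t)(13c - 12t)(6c - 13t - 3)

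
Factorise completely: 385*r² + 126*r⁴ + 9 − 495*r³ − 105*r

(3*r − 1)*(6*r − 1)*(7*r − 3)*(r − 3)

Among the possible rational roots, r = 1/3 is a root, so (3*r − 1) divides it; the quotient is 42*r³ − 151*r² + 78*r − 9.
Then r = 3/7 is a root, so (7*r − 3) is a factor; dividing leaves 6*r² − 19*r + 3.
The remaining quadratic factors as (6*r − 1)(r − 3).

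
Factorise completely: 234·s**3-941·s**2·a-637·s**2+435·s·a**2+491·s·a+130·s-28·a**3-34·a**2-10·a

Group: 2·s·(117·s**2-61·s·a-26·s+4·a**2+2·a) + (-7·a-5)·(117·s**2-61·s·a-26·s+4·a**2+2·a); both groups contain (117·s**2-61·s·a-26·s+4·a**2+2·a), so (2·s-7·a-5) is a factor with cofactor 117·s**2-61·s·a-26·s+4·a**2+2·a.
The cofactor groups again: 117·s**2-61·s·a-26·s+4·a**2+2·a = 9·s·(13·s-a) + (-4·a-2)·(13·s-a); both groups contain (13·s-a), giving (9·s-4·a-2)·(13·s-a).

(9·s-4·a-2)·(2·s-7·a-5)·(13·s-a)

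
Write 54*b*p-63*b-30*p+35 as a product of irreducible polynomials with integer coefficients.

Group as (54*b*p-63*b) + (-30*p+35) = 9*b*(6*p-7) - 5*(6*p-7).
Both groups share the factor (6*p-7).

(6*p-7)*(9*b-5)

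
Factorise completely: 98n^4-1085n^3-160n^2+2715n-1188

(2n-1)(7n+12)(7n-9)(n-11)

Trying the rational-root candidates, n = 1/2 is a root, giving the factor (2n-1) and quotient 49n^3-518n^2-339n+1188.
Then n = 11 is a root, so (n-11) is a factor; dividing leaves 49n^2+21n-108.
The remaining quadratic factors as (7n-9)(7n+12).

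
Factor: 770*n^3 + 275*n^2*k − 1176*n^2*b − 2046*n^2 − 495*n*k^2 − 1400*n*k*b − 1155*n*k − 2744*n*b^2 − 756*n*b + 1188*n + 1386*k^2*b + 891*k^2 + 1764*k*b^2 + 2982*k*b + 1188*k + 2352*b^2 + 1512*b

Group: 5*n*(154*n^2 + 55*n*k + 196*n*b − 132*n − 99*k^2 − 126*k*b − 132*k − 168*b) + (−14*b − 9)*(154*n^2 + 55*n*k + 196*n*b − 132*n − 99*k^2 − 126*k*b − 132*k − 168*b); both groups contain (154*n^2 + 55*n*k + 196*n*b − 132*n − 99*k^2 − 126*k*b − 132*k − 168*b), so (5*n − 14*b − 9) is a factor with cofactor 154*n^2 + 55*n*k + 196*n*b − 132*n − 99*k^2 − 126*k*b − 132*k − 168*b.
The cofactor groups again: 154*n^2 + 55*n*k + 196*n*b − 132*n − 99*k^2 − 126*k*b − 132*k − 168*b = 14*n*(11*n + 11*k + 14*b) + (−9*k − 12)*(11*n + 11*k + 14*b); both groups contain (11*n + 11*k + 14*b), giving (14*n − 9*k − 12)*(11*n + 11*k + 14*b).

(5*n − 14*b − 9)*(14*n − 9*k − 12)*(11*n + 11*k + 14*b)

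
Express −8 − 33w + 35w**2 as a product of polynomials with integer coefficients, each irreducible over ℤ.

Need a pair with product 35·(−8) = −280 and sum −33: that's 7 and −40.
Split the middle term: 35w**2 + 7w − 40w − 8 = 7w(5w + 1) − 8(5w + 1).

(5w + 1)(7w − 8)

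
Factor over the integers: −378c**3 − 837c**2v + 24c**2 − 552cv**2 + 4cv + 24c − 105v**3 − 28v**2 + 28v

Group: 6c(−63c**2 − 66cv + 4c − 15v**2 − 4v + 4) + 7v(−63c**2 − 66cv + 4c − 15v**2 − 4v + 4); both groups contain (−63c**2 − 66cv + 4c − 15v**2 − 4v + 4), so (6c + 7v) is a factor with cofactor −63c**2 − 66cv + 4c − 15v**2 − 4v + 4.
The cofactor groups again: −63c**2 − 66cv + 4c − 15v**2 − 4v + 4 = −7c(9c + 3v + 2) + (−5v + 2)(9c + 3v + 2); both groups contain (9c + 3v + 2), giving −(7c + 5v − 2)(9c + 3v + 2).

−(6c + 7v)(7c + 5v − 2)(9c + 3v + 2)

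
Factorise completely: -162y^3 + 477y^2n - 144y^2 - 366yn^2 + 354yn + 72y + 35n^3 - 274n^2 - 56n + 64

-(3y - 5n + 2)(6y - 7n - 4)(9y - n + 8)

Group: 9y(-18y^2 + 51yn - 35n^2 - 6n + 8) + (-n + 8)(-18y^2 + 51yn - 35n^2 - 6n + 8); both groups contain (-18y^2 + 51yn - 35n^2 - 6n + 8), so (9y - n + 8) is a factor with cofactor -18y^2 + 51yn - 35n^2 - 6n + 8.
The cofactor groups again: -18y^2 + 51yn - 35n^2 - 6n + 8 = -6y(3y - 5n + 2) + (7n + 4)(3y - 5n + 2); both groups contain (3y - 5n + 2), giving -(6y - 7n - 4)(3y - 5n + 2).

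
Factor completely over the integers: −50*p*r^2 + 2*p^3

2*p*(p + 5*r)*(p − 5*r)

Factor out 2*p, leaving p^2 − 25*r^2, which is a difference of two squares.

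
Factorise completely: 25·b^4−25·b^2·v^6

Every term has a factor of 25·b^2; factoring it out leaves b^2−v^6.
Recognize a difference of squares with the parts b and v^3.

25·b^2·(b+v^3)·(b−v^3)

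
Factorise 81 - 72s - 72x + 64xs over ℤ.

Group as (64xs - 72x) + (-72s + 81) = 8x(8s - 9) - 9(8s - 9).
Both groups share the factor (8s - 9).

(8s - 9)(8x - 9)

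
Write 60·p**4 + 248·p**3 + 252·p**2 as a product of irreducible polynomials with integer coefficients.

4·p**2·(3·p + 7)·(5·p + 9)

Pull out the common factor 4·p**2, then factor the remaining trinomial.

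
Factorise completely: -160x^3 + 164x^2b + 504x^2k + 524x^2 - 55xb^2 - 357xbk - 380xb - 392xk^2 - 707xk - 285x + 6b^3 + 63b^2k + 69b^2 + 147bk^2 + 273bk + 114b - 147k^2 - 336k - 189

Group: 8x(-20x^2 + 13xb + 63xk + 73x - 2b^2 - 21bk - 25b - 49k^2 - 112k - 63) + (-3b + 3)(-20x^2 + 13xb + 63xk + 73x - 2b^2 - 21bk - 25b - 49k^2 - 112k - 63); both groups contain (-20x^2 + 13xb + 63xk + 73x - 2b^2 - 21bk - 25b - 49k^2 - 112k - 63), so (8x - 3b + 3) is a factor with cofactor -20x^2 + 13xb + 63xk + 73x - 2b^2 - 21bk - 25b - 49k^2 - 112k - 63.
The cofactor groups again: -20x^2 + 13xb + 63xk + 73x - 2b^2 - 21bk - 25b - 49k^2 - 112k - 63 = -5x(4x - b - 7k - 9) + (2b + 7k + 7)(4x - b - 7k - 9); both groups contain (4x - b - 7k - 9), giving -(5x - 2b - 7k - 7)(4x - b - 7k - 9).

-(5x - 2b - 7k - 7)(8x - 3b + 3)(4x - b - 7k - 9)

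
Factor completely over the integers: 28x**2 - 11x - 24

Need a pair with product 28·(-24) = -672 and sum -11: that's 21 and -32.
Split the middle term: 28x**2 + 21x - 32x - 24 = 7x(4x + 3) - 8(4x + 3).

(4x + 3)(7x - 8)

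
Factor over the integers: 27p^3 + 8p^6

p^3(2p + 3)(4p^2 - 6p + 9)

Factor out p^3 first: what remains is 8p^3 + 27.
Recognize a sum of cubes with the parts 3 and 2p.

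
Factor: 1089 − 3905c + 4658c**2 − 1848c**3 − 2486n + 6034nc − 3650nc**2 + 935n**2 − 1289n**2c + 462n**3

(3n − 14c + 11)(14n + 11c − 9)(11n + 12c − 11)

Group: 11n(42n**2 − 163nc + 127n − 154c**2 + 247c − 99) + (12c − 11)(42n**2 − 163nc + 127n − 154c**2 + 247c − 99); both groups contain (42n**2 − 163nc + 127n − 154c**2 + 247c − 99), so (11n + 12c − 11) is a factor with cofactor 42n**2 − 163nc + 127n − 154c**2 + 247c − 99.
The cofactor groups again: 42n**2 − 163nc + 127n − 154c**2 + 247c − 99 = 3n(14n + 11c − 9) + (−14c + 11)(14n + 11c − 9); both groups contain (14n + 11c − 9), giving (3n − 14c + 11)(14n + 11c − 9).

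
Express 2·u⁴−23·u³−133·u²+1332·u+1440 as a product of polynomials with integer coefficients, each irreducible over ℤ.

(2·u+15)·(u+1)·(u−12)·(u−8)

Trying the rational-root candidates, u = 12 is a root, so (u−12) is a factor; dividing leaves 2·u³+u²−121·u−120.
Next, u = 8 is a root, so (u−8) divides it; the quotient is 2·u²+17·u+15.
The remaining quadratic factors as (2·u+15)(u+1).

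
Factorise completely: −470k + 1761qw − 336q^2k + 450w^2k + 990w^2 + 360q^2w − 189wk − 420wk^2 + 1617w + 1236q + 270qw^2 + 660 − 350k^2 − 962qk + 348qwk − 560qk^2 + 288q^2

Group: 8q(45qw − 42qk + 36q + 75wk + 165w − 70k^2 − 94k + 132) + (6w + 5)(45qw − 42qk + 36q + 75wk + 165w − 70k^2 − 94k + 132); both groups contain (45qw − 42qk + 36q + 75wk + 165w − 70k^2 − 94k + 132), so (8q + 6w + 5) is a factor with cofactor 45qw − 42qk + 36q + 75wk + 165w − 70k^2 − 94k + 132.
The cofactor groups again: 45qw − 42qk + 36q + 75wk + 165w − 70k^2 − 94k + 132 = 15w(3q + 5k + 11) + (−14k + 12)(3q + 5k + 11); both groups contain (3q + 5k + 11), giving (15w − 14k + 12)(3q + 5k + 11).

(15w − 14k + 12)(3q + 5k + 11)(8q + 6w + 5)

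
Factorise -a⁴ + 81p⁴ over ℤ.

Write as (9p²)² − (a²)², then factor 9p² - a² once more.

(3p - a)(3p + a)(9p² + a²)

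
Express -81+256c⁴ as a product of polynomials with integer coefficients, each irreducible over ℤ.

(4c+3)(4c-3)(16c²+9)

(4c)⁴ − (3)⁴ = ((4c)² − (3)²)((4c)² + (3)²); the first factor splits again, the second (16c²+9) is irreducible.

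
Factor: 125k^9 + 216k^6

Pull out the common factor k^6, leaving 125k^3 + 216.
Recognize a sum of cubes with the parts 6 and 5k.

k^6(5k + 6)(25k^2 - 30k + 36)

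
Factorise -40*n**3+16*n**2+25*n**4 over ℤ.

n**2*(5*n-4)**2

Factor out n**2 first: what remains is 25*n**2-40*n+16.
Recognize a perfect-square trinomial with the parts 5*n and 4.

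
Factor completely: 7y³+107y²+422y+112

(7y+2)(y+7)(y+8)

Among the possible rational roots, y = −2/7 is a root, so (7y+2) divides it; the quotient is y²+15y+56.
The remaining quadratic factors as (y+8)(y+7).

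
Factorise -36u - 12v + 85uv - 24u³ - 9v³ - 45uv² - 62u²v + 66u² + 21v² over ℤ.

-(2u + 3v - 4)(3u + v)(4u + 3v - 3)

Group: 2u(-12u² - 13uv + 9u - 3v² + 3v) + (3v - 4)(-12u² - 13uv + 9u - 3v² + 3v); both groups contain (-12u² - 13uv + 9u - 3v² + 3v), so (2u + 3v - 4) is a factor with cofactor -12u² - 13uv + 9u - 3v² + 3v.
The cofactor groups again: -12u² - 13uv + 9u - 3v² + 3v = -4u(3u + v) + (-3v + 3)(3u + v); both groups contain (3u + v), giving -(4u + 3v - 3)(3u + v).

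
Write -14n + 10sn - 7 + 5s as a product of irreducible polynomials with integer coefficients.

Group as (10sn + 5s) + (-14n - 7) = 5s(2n + 1) - 7(2n + 1).
Both groups share the factor (2n + 1).

(2n + 1)(5s - 7)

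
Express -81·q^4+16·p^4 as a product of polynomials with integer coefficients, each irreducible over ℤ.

Write as (4·p^2)² − (9·q^2)², then factor 4·p^2-9·q^2 once more.

(2·p+3·q)·(2·p-3·q)·(4·p^2+9·q^2)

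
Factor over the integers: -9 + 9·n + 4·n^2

Need a pair with product 4·(-9) = -36 and sum 9: that's -3 and 12.
Split the middle term: 4·n^2 - 3·n + 12·n - 9 = n·(4·n - 3) + 3·(4·n - 3).

(4·n - 3)·(n + 3)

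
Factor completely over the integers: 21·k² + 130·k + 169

Need a pair with product 21·169 = 3549 and sum 130: that's 91 and 39.
Split the middle term: 21·k² + 91·k + 39·k + 169 = 7·k·(3·k + 13) + 13·(3·k + 13).

(3·k + 13)·(7·k + 13)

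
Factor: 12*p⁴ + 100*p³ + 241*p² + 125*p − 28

Trying the rational-root candidates, p = −1 is a root, so (p + 1) divides it; the quotient is 12*p³ + 88*p² + 153*p − 28.
Next, p = −7/2 is a root, so (2*p + 7) divides it; the quotient is 6*p² + 23*p − 4.
The remaining quadratic factors as (6*p − 1)(p + 4).

(2*p + 7)*(6*p − 1)*(p + 1)*(p + 4)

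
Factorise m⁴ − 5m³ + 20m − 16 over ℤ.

Testing divisors of the constant over divisors of the leading coefficient, m = 1 is a root, so (m − 1) divides it; the quotient is m³ − 4m² − 4m + 16.
Next, m = 4 is a root, so (m − 4) is a factor; dividing leaves m² − 4.
The remaining quadratic factors as (m + 2)(m − 2).

(m + 2)(m − 1)(m − 2)(m − 4)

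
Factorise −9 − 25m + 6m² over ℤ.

(2m − 9)(3m + 1)

Need a pair with product 6·(−9) = −54 and sum −25: that's −27 and 2.
Split the middle term: 6m² − 27m + 2m − 9 = 3m(2m − 9) + (2m − 9).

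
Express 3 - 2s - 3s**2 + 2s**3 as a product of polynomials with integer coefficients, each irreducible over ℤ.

Group as (2s**3 - 2s) + (-3s**2 + 3) = 2s(s**2 - 1) - 3(s**2 - 1).
Both groups share the factor (s**2 - 1).

(2s - 3)(s + 1)(s - 1)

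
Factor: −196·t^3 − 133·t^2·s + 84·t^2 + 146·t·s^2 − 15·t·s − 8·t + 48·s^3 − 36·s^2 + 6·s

Group: 7·t·(−28·t^2 + 13·t·s + 4·t + 6·s^2 − 3·s) + (8·s − 2)·(−28·t^2 + 13·t·s + 4·t + 6·s^2 − 3·s); both groups contain (−28·t^2 + 13·t·s + 4·t + 6·s^2 − 3·s), so (7·t + 8·s − 2) is a factor with cofactor −28·t^2 + 13·t·s + 4·t + 6·s^2 − 3·s.
The cofactor groups again: −28·t^2 + 13·t·s + 4·t + 6·s^2 − 3·s = −4·t·(7·t + 2·s − 1) + 3·s·(7·t + 2·s − 1); both groups contain (7·t + 2·s − 1), giving −(4·t − 3·s)·(7·t + 2·s − 1).

−(4·t − 3·s)·(7·t + 2·s − 1)·(7·t + 8·s − 2)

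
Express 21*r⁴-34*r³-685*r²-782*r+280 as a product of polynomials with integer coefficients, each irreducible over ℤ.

Testing divisors of the constant over divisors of the leading coefficient, r = 7 is a root, so (r-7) is a factor; dividing leaves 21*r³+113*r²+106*r-40.
Next, r = -5/3 is a root, giving the factor (3*r+5) and quotient 7*r²+26*r-8.
The remaining quadratic factors as (7*r-2)(r+4).

(3*r+5)*(7*r-2)*(r+4)*(r-7)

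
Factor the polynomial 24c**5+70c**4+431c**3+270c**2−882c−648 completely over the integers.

(2c+3)(3c−4)(4c+3)(c**2+2c+18)

Trying the rational-root candidates, c = −3/2 is a root, giving the factor (2c+3) and quotient 12c**4+17c**3+190c**2−150c−216.
Then c = 4/3 is a root, giving the factor (3c−4) and quotient 4c**3+11c**2+78c+54.
Continuing, c = −3/4 is a root, so (4c+3) is a factor; dividing leaves c**2+2c+18.
The quadratic c**2+2c+18 has discriminant −68 < 0 and is irreducible over ℤ.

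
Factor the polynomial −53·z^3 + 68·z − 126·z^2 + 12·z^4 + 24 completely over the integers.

Testing divisors of the constant over divisors of the leading coefficient, z = −1/4 is a root, giving the factor (4·z + 1) and quotient 3·z^3 − 14·z^2 − 28·z + 24.
Next, z = 6 is a root, so (z − 6) divides it; the quotient is 3·z^2 + 4·z − 4.
The remaining quadratic factors as (z + 2)(3·z − 2).

(3·z − 2)·(4·z + 1)·(z + 2)·(z − 6)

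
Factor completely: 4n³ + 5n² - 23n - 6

By the rational root theorem, n = -3 is a root, so (n + 3) divides it; the quotient is 4n² - 7n - 2.
The remaining quadratic factors as (n - 2)(4n + 1).

(4n + 1)(n + 3)(n - 2)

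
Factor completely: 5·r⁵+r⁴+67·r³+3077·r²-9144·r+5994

Testing divisors of the constant over divisors of the leading coefficient, r = 9/5 is a root, so (5·r-9) divides it; the quotient is r⁴+2·r³+17·r²+646·r-666.
Next, r = 1 is a root, so (r-1) divides it; the quotient is r³+3·r²+20·r+666.
Continuing, r = -9 is a root, so (r+9) is a factor; dividing leaves r²-6·r+74.
The quadratic r²-6·r+74 has discriminant -260 < 0 and is irreducible over ℤ.

(5·r-9)·(r+9)·(r-1)·(r²-6·r+74)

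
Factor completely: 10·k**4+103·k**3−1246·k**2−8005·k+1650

Among the possible rational roots, k = 1/5 is a root, so (5·k−1) divides it; the quotient is 2·k**3+21·k**2−245·k−1650.
Then k = 10 is a root, so (k−10) divides it; the quotient is 2·k**2+41·k+165.
The remaining quadratic factors as (2·k+11)(k+15).

(2·k+11)·(5·k−1)·(k+15)·(k−10)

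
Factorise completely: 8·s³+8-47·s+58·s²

Testing divisors of the constant over divisors of the leading coefficient, s = 1/2 is a root, so (2·s-1) is a factor; dividing leaves 4·s²+31·s-8.
The remaining quadratic factors as (s+8)(4·s-1).

(2·s-1)·(4·s-1)·(s+8)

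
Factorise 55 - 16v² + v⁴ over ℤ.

(v² - 11)(v² - 5)

Substitute u = v² to get a quadratic in u, then factor.
v² - 5 is irreducible over ℤ (5 is not a perfect square).
v² - 11 is irreducible over ℤ (11 is not a perfect square).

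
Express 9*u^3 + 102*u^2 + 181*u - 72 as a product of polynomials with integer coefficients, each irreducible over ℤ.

(3*u + 8)*(3*u - 1)*(u + 9)

Among the possible rational roots, u = -9 is a root, so (u + 9) is a factor; dividing leaves 9*u^2 + 21*u - 8.
The remaining quadratic factors as (3*u + 8)(3*u - 1).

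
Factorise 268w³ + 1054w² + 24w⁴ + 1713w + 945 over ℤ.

By the rational root theorem, w = -9/2 is a root, so (2w + 9) divides it; the quotient is 12w³ + 80w² + 167w + 105.
Continuing, w = -3 is a root, so (w + 3) divides it; the quotient is 12w² + 44w + 35.
The remaining quadratic factors as (6w + 7)(2w + 5).

(2w + 5)(2w + 9)(6w + 7)(w + 3)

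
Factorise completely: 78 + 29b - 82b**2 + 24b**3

By the rational root theorem, b = -3/4 is a root, so (4b + 3) is a factor; dividing leaves 6b**2 - 25b + 26.
The remaining quadratic factors as (b - 2)(6b - 13).

(4b + 3)(6b - 13)(b - 2)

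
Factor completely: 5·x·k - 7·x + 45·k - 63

(5·k - 7)·(x + 9)

Group as (5·x·k - 7·x) + (45·k - 63) = x·(5·k - 7) + 9·(5·k - 7).
Both groups share the factor (5·k - 7).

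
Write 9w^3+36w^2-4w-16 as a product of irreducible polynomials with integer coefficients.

(3w+2)(3w-2)(w+4)

By the rational root theorem, w = -4 is a root, so (w+4) is a factor; dividing leaves 9w^2-4.
The remaining quadratic factors as (3w+2)(3w-2).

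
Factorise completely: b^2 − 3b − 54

Two integers with product −54 and sum −3 are 6 and −9.

(b + 6)(b − 9)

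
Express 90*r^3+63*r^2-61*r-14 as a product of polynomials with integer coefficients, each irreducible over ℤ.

Testing divisors of the constant over divisors of the leading coefficient, r = -1/5 is a root, so (5*r+1) divides it; the quotient is 18*r^2+9*r-14.
The remaining quadratic factors as (3*r-2)(6*r+7).

(3*r-2)*(5*r+1)*(6*r+7)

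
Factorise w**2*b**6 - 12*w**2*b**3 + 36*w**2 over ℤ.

w**2*(b**3 - 6)**2

Every term has a factor of w**2; factoring it out leaves b**6 - 12*b**3 + 36.
Recognize a perfect-square trinomial with the parts 6 and b**3.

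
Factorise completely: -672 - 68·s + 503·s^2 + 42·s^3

By the rational root theorem, s = 7/6 is a root, so (6·s - 7) divides it; the quotient is 7·s^2 + 92·s + 96.
The remaining quadratic factors as (s + 12)(7·s + 8).

(6·s - 7)·(7·s + 8)·(s + 12)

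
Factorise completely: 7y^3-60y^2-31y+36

By the rational root theorem, y = -1 is a root, so (y+1) is a factor; dividing leaves 7y^2-67y+36.
The remaining quadratic factors as (y-9)(7y-4).

(7y-4)(y+1)(y-9)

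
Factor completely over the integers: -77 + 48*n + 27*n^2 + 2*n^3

(2*n + 7)*(n + 11)*(n - 1)

By the rational root theorem, n = -7/2 is a root, giving the factor (2*n + 7) and quotient n^2 + 10*n - 11.
The remaining quadratic factors as (n - 1)(n + 11).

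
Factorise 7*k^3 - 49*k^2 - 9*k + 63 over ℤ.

(k - 7)*(7*k^2 - 9)

Group as (7*k^3 - 9*k) + (-49*k^2 + 63) = k*(7*k^2 - 9) - 7*(7*k^2 - 9).
Both groups share the factor (7*k^2 - 9).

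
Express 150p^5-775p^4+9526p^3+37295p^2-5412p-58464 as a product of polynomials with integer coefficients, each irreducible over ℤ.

(5p+12)(5p+8)(6p-7)(p^2-8p+87)

Testing divisors of the constant over divisors of the leading coefficient, p = -12/5 is a root, so (5p+12) divides it; the quotient is 30p^4-227p^3+2450p^2+1579p-4872.
Continuing, p = 7/6 is a root, so (6p-7) divides it; the quotient is 5p^3-32p^2+371p+696.
Next, p = -8/5 is a root, giving the factor (5p+8) and quotient p^2-8p+87.
The quadratic p^2-8p+87 has discriminant -284 < 0 and is irreducible over ℤ.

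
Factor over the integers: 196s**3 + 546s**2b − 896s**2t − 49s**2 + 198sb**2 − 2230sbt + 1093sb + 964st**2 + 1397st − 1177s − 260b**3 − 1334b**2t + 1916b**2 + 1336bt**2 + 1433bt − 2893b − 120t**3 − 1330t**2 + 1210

(4s − 2b − 12t + 11)(7s + 10b − t − 11)(7s + 13b − 10t − 10)

Group: 4s(49s**2 + 161sb − 77st − 147s + 130b**2 − 113bt − 243b + 10t**2 + 120t + 110) + (−2b − 12t + 11)(49s**2 + 161sb − 77st − 147s + 130b**2 − 113bt − 243b + 10t**2 + 120t + 110); both groups contain (49s**2 + 161sb − 77st − 147s + 130b**2 − 113bt − 243b + 10t**2 + 120t + 110), so (4s − 2b − 12t + 11) is a factor with cofactor 49s**2 + 161sb − 77st − 147s + 130b**2 − 113bt − 243b + 10t**2 + 120t + 110.
The cofactor groups again: 49s**2 + 161sb − 77st − 147s + 130b**2 − 113bt − 243b + 10t**2 + 120t + 110 = 7s(7s + 13b − 10t − 10) + (10b − t − 11)(7s + 13b − 10t − 10); both groups contain (7s + 13b − 10t − 10), giving (7s + 10b − t − 11)(7s + 13b − 10t − 10).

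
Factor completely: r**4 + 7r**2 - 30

Substitute u = r**2 to get a quadratic in u, then factor.
r**2 - 3 is irreducible over ℤ (3 is not a perfect square).
r**2 + 10 is irreducible over ℤ (always positive, so no real roots).

(r**2 + 10)(r**2 - 3)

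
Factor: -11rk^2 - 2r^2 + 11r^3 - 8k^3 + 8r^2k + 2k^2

Group: 11r(r^2 - k^2) + (8k - 2)(r^2 - k^2); both groups contain (r^2 - k^2), so (11r + 8k - 2) is a factor with cofactor r^2 - k^2.
The cofactor groups again: r^2 - k^2 = r(r - k) + k(r - k); both groups contain (r - k), giving (r + k)(r - k).

(r - k)(11r + 8k - 2)(r + k)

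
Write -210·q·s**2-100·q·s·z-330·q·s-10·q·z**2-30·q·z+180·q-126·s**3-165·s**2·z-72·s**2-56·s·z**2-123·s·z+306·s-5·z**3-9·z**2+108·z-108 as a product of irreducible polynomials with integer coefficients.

Group: 7·s·(-30·q·s-10·q·z-60·q-18·s**2-21·s·z-18·s-5·z**2-24·z+36) + (z-3)·(-30·q·s-10·q·z-60·q-18·s**2-21·s·z-18·s-5·z**2-24·z+36); both groups contain (-30·q·s-10·q·z-60·q-18·s**2-21·s·z-18·s-5·z**2-24·z+36), so (7·s+z-3) is a factor with cofactor -30·q·s-10·q·z-60·q-18·s**2-21·s·z-18·s-5·z**2-24·z+36.
The cofactor groups again: -30·q·s-10·q·z-60·q-18·s**2-21·s·z-18·s-5·z**2-24·z+36 = -3·s·(10·q+6·s+5·z-6) + (-z-6)·(10·q+6·s+5·z-6); both groups contain (10·q+6·s+5·z-6), giving -(3·s+z+6)·(10·q+6·s+5·z-6).

-(10·q+6·s+5·z-6)·(3·s+z+6)·(7·s+z-3)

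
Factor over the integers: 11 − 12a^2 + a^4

(a + 1)(a − 1)(a^2 − 11)

Substitute u = a^2 to get a quadratic in u, then factor.
a^2 − 1 is a difference of squares.
a^2 − 11 is irreducible over ℤ (11 is not a perfect square).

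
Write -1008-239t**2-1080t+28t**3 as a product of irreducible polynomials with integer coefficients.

(4t+7)(7t+12)(t-12)

Among the possible rational roots, t = -12/7 is a root, so (7t+12) divides it; the quotient is 4t**2-41t-84.
The remaining quadratic factors as (4t+7)(t-12).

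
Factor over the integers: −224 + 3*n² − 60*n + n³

Testing divisors of the constant over divisors of the leading coefficient, n = 8 is a root, giving the factor (n − 8) and quotient n² + 11*n + 28.
The remaining quadratic factors as (n + 4)(n + 7).

(n + 4)*(n + 7)*(n − 8)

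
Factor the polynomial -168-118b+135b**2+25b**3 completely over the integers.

(5b+4)(5b-7)(b+6)

By the rational root theorem, b = 7/5 is a root, giving the factor (5b-7) and quotient 5b**2+34b+24.
The remaining quadratic factors as (5b+4)(b+6).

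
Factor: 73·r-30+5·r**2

(5·r-2)·(r+15)

Need a pair with product 5·(-30) = -150 and sum 73: that's 75 and -2.
Split the middle term: 5·r**2+75·r - 2·r-30 = 5·r·(r+15) - 2·(r+15).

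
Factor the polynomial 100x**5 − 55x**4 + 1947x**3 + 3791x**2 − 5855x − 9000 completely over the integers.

Among the possible rational roots, x = 8/5 is a root, so (5x − 8) is a factor; dividing leaves 20x**4 + 21x**3 + 423x**2 + 1435x + 1125.
Next, x = −5/4 is a root, so (4x + 5) is a factor; dividing leaves 5x**3 − x**2 + 107x + 225.
Next, x = −9/5 is a root, giving the factor (5x + 9) and quotient x**2 − 2x + 25.
The quadratic x**2 − 2x + 25 has discriminant −96 < 0 and is irreducible over ℤ.

(4x + 5)(5x + 9)(5x − 8)(x**2 − 2x + 25)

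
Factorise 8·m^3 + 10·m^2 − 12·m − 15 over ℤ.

Group as (8·m^3 − 12·m) + (10·m^2 − 15) = 4·m·(2·m^2 − 3) + 5·(2·m^2 − 3).
Both groups share the factor (2·m^2 − 3).

(4·m + 5)·(2·m^2 − 3)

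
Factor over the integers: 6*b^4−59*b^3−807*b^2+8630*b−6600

Among the possible rational roots, b = 11 is a root, so (b−11) is a factor; dividing leaves 6*b^3+7*b^2−730*b+600.
Then b = −12 is a root, so (b+12) divides it; the quotient is 6*b^2−65*b+50.
The remaining quadratic factors as (6*b−5)(b−10).

(6*b−5)*(b+12)*(b−10)*(b−11)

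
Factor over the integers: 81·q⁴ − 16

(3·q + 2)·(3·q − 2)·(9·q² + 4)

(3·q)⁴ − (2)⁴ = ((3·q)² − (2)²)((3·q)² + (2)²); the first factor splits again, the second (9·q² + 4) is irreducible.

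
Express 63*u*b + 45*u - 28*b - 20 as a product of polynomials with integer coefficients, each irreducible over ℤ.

(7*b + 5)*(9*u - 4)

Group as (63*u*b + 45*u) + (-28*b - 20) = 9*u*(7*b + 5) - 4*(7*b + 5).
Both groups share the factor (7*b + 5).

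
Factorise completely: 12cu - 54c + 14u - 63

(2u - 9)(6c + 7)

Group as (12cu - 54c) + (14u - 63) = 6c(2u - 9) + 7(2u - 9).
Both groups share the factor (2u - 9).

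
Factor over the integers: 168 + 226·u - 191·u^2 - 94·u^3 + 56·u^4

(2·u + 3)·(4·u - 7)·(7·u + 4)·(u - 2)

By the rational root theorem, u = 7/4 is a root, giving the factor (4·u - 7) and quotient 14·u^3 + u^2 - 46·u - 24.
Next, u = -3/2 is a root, giving the factor (2·u + 3) and quotient 7·u^2 - 10·u - 8.
The remaining quadratic factors as (u - 2)(7·u + 4).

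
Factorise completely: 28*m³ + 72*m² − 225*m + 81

Testing divisors of the constant over divisors of the leading coefficient, m = −9/2 is a root, so (2*m + 9) divides it; the quotient is 14*m² − 27*m + 9.
The remaining quadratic factors as (7*m − 3)(2*m − 3).

(2*m + 9)*(2*m − 3)*(7*m − 3)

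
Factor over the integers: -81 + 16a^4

Difference of squares twice: with A = 2a and B = 3, A⁴ − B⁴ = (A² − B²)(A² + B²), and A² − B² factors again.

(2a + 3)(2a - 3)(4a^2 + 9)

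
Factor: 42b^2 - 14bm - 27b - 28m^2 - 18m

Group: 3b(14b - 14m - 9) + 2m(14b - 14m - 9); both groups contain (14b - 14m - 9).

(14b - 14m - 9)(3b + 2m)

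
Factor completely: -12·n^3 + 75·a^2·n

Pull out the common factor 3·n; 25·a^2 - 4·n^2 is a difference of squares.

3·n·(5·a + 2·n)·(5·a - 2·n)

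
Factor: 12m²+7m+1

(3m+1)(4m+1)

Need a pair with product 12·1 = 12 and sum 7: that's 4 and 3.
Split the middle term: 12m²+4m + 3m+1 = 4m(3m+1) + (3m+1).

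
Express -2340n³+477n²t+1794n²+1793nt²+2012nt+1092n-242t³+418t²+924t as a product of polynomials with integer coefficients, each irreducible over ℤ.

-(12n-11t-14)(13n+11t)(15n-2t+6)

Group: 12n(-195n²-139nt-78n+22t²-66t) + (-11t-14)(-195n²-139nt-78n+22t²-66t); both groups contain (-195n²-139nt-78n+22t²-66t), so (12n-11t-14) is a factor with cofactor -195n²-139nt-78n+22t²-66t.
The cofactor groups again: -195n²-139nt-78n+22t²-66t = -13n(15n-2t+6) - 11t(15n-2t+6); both groups contain (15n-2t+6), giving -(13n+11t)(15n-2t+6).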